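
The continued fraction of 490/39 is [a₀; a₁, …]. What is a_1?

1

490 = 12·39 + 22   →  a_0 = 12
39 = 1·22 + 17   →  a_1 = 1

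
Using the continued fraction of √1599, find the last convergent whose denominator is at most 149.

√1599 = [39; 1, 78, …] (period length 2).
Convergents:
  p_0/q_0 = 39/1
  p_1/q_1 = 40/1
  p_2/q_2 = 3159/79
  p_3/q_3 = 3199/80
  p_4/q_4 = 252681/6319
q_3 = 80 ≤ 149 < 6319 = q_4, so the answer is 3199/80.

3199/80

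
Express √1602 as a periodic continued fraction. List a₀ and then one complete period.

a₀ = ⌊√1602⌋ = 40.
With m₀=0, d₀=1 and mₖ₊₁ = dₖaₖ − mₖ, dₖ₊₁ = (n − mₖ₊₁²)/dₖ, aₖ₊₁ = ⌊(a₀+mₖ₊₁)/dₖ₊₁⌋:
  k=1: m=40, d=2, a=40
  k=2: m=40, d=1, a=80
d=1 and a=2a₀=80 at k=2, so the next step gives (m, d) = (40, 2) again — its k=1 value — and the period has length 2.

[40; 40, 80]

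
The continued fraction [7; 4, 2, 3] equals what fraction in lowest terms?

224/31

Using pₖ = aₖpₖ₋₁ + pₖ₋₂ and qₖ = aₖqₖ₋₁ + qₖ₋₂:
  k=0: a=7, p=7, q=1
  k=1: a=4, p=29, q=4
  k=2: a=2, p=65, q=9
  k=3: a=3, p=224, q=31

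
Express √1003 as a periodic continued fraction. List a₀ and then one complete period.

a₀ = ⌊√1003⌋ = 31.
With m₀=0, d₀=1 and mₖ₊₁ = dₖaₖ − mₖ, dₖ₊₁ = (n − mₖ₊₁²)/dₖ, aₖ₊₁ = ⌊(a₀+mₖ₊₁)/dₖ₊₁⌋:
  k=1: m=31, d=42, a=1
  k=2: m=11, d=21, a=2
  k=3: m=31, d=2, a=31
  k=4: m=31, d=21, a=2
  k=5: m=11, d=42, a=1
  k=6: m=31, d=1, a=62
d=1 and a=2a₀=62 at k=6, so the next step gives (m, d) = (31, 42) again — its k=1 value — and the period has length 6.

[31; 1, 2, 31, 2, 1, 62]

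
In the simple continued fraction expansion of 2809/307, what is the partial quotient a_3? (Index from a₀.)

2809 = 9·307 + 46   →  a_0 = 9
307 = 6·46 + 31   →  a_1 = 6
46 = 1·31 + 15   →  a_2 = 1
31 = 2·15 + 1   →  a_3 = 2

2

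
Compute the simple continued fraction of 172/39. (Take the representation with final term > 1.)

[4; 2, 2, 3, 2]

172 = 4*39 + 16
39 = 2*16 + 7
16 = 2*7 + 2
7 = 3*2 + 1
2 = 2*1 + 0  (stop)
So 172/39 = [4; 2, 2, 3, 2].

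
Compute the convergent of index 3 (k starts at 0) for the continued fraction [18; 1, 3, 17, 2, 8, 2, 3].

Using pₖ = aₖpₖ₋₁ + pₖ₋₂, qₖ = aₖqₖ₋₁ + qₖ₋₂ (with p₋₁=1, p₋₂=0, q₋₁=0, q₋₂=1):
  k=0: a=18, p=18, q=1
  k=1: a=1, p=19, q=1
  k=2: a=3, p=75, q=4
  k=3: a=17, p=1294, q=69

1294/69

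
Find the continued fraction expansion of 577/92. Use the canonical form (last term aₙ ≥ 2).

577 = 6*92 + 25
92 = 3*25 + 17
25 = 1*17 + 8
17 = 2*8 + 1
8 = 8*1 + 0  (stop)
So 577/92 = [6; 3, 1, 2, 8].

[6; 3, 1, 2, 8]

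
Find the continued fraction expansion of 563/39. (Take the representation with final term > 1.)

[14; 2, 3, 2, 2]

563 = 14×39 + 17
39 = 2×17 + 5
17 = 3×5 + 2
5 = 2×2 + 1
2 = 2×1 + 0  (stop)
So 563/39 = [14; 2, 3, 2, 2].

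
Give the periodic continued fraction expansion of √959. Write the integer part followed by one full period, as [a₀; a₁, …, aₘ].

a₀ = ⌊√959⌋ = 30.
With m₀=0, d₀=1 and mₖ₊₁ = dₖaₖ − mₖ, dₖ₊₁ = (n − mₖ₊₁²)/dₖ, aₖ₊₁ = ⌊(a₀+mₖ₊₁)/dₖ₊₁⌋:
  k=1: m=30, d=59, a=1
  k=2: m=29, d=2, a=29
  k=3: m=29, d=59, a=1
  k=4: m=30, d=1, a=60
d=1 and a=2a₀=60 at k=4, so the next step gives (m, d) = (30, 59) again — its k=1 value — and the period has length 4.

[30; 1, 29, 1, 60]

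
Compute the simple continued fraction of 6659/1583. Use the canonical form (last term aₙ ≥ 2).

[4; 4, 1, 5, 3, 2, 7]

6659 = 4*1583 + 327
1583 = 4*327 + 275
327 = 1*275 + 52
275 = 5*52 + 15
52 = 3*15 + 7
15 = 2*7 + 1
7 = 7*1 + 0  (stop)
So 6659/1583 = [4; 4, 1, 5, 3, 2, 7].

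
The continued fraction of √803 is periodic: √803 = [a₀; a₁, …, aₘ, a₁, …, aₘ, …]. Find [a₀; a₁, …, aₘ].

a₀ = ⌊√803⌋ = 28.
With m₀=0, d₀=1 and mₖ₊₁ = dₖaₖ − mₖ, dₖ₊₁ = (n − mₖ₊₁²)/dₖ, aₖ₊₁ = ⌊(a₀+mₖ₊₁)/dₖ₊₁⌋:
  k=1: m=28, d=19, a=2
  k=2: m=10, d=37, a=1
  k=3: m=27, d=2, a=27
  k=4: m=27, d=37, a=1
  k=5: m=10, d=19, a=2
  k=6: m=28, d=1, a=56
d=1 and a=2a₀=56 at k=6, so the next step gives (m, d) = (28, 19) again — its k=1 value — and the period has length 6.

[28; 2, 1, 27, 1, 2, 56]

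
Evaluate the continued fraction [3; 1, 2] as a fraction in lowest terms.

11/3

Fold from the inside: start with 2/1.
  1 + 1/2 = 3/2
  3 + 2/3 = 11/3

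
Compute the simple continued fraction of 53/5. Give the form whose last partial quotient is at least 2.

53 = 10×5 + 3
5 = 1×3 + 2
3 = 1×2 + 1
2 = 2×1 + 0  (stop)
So 53/5 = [10; 1, 1, 2].

[10; 1, 1, 2]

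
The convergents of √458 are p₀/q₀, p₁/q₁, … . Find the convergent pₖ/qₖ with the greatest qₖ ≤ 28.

√458 = [21; 2, 2, 42, …] (period length 3).
Convergents:
  p_0/q_0 = 21/1
  p_1/q_1 = 43/2
  p_2/q_2 = 107/5
  p_3/q_3 = 4537/212
q_2 = 5 ≤ 28 < 212 = q_3, so the answer is 107/5.

107/5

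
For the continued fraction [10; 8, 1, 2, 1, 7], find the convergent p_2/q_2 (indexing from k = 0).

Using pₖ = aₖpₖ₋₁ + pₖ₋₂, qₖ = aₖqₖ₋₁ + qₖ₋₂ (with p₋₁=1, p₋₂=0, q₋₁=0, q₋₂=1):
  k=0: a=10, p=10, q=1
  k=1: a=8, p=81, q=8
  k=2: a=1, p=91, q=9

91/9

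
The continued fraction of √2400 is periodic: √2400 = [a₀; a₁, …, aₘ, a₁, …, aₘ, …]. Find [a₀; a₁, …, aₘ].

a₀ = ⌊√2400⌋ = 48.

[48; 1, 96]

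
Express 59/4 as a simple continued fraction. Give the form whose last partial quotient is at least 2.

59 = 14*4 + 3
4 = 1*3 + 1
3 = 3*1 + 0  (stop)
So 59/4 = [14; 1, 3].

[14; 1, 3]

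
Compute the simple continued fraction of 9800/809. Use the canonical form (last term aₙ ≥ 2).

9800 = 12·809 + 92
809 = 8·92 + 73
92 = 1·73 + 19
73 = 3·19 + 16
19 = 1·16 + 3
16 = 5·3 + 1
3 = 3·1 + 0  (stop)
So 9800/809 = [12; 8, 1, 3, 1, 5, 3].

[12; 8, 1, 3, 1, 5, 3]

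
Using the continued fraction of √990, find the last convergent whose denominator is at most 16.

√990 = [31; 2, 6, 2, 62, …] (period length 4).
Convergents:
  p_0/q_0 = 31/1
  p_1/q_1 = 63/2
  p_2/q_2 = 409/13
  p_3/q_3 = 881/28
q_2 = 13 ≤ 16 < 28 = q_3, so the answer is 409/13.

409/13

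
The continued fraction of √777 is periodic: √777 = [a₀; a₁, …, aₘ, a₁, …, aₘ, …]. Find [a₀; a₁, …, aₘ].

a₀ = ⌊√777⌋ = 27.

[27; 1, 6, 1, 54]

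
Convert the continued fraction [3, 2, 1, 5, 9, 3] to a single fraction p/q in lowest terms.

Using pₖ = aₖpₖ₋₁ + pₖ₋₂ and qₖ = aₖqₖ₋₁ + qₖ₋₂:
  k=0: a=3, p=3, q=1
  k=1: a=2, p=7, q=2
  k=2: a=1, p=10, q=3
  k=3: a=5, p=57, q=17
  k=4: a=9, p=523, q=156
  k=5: a=3, p=1626, q=485

1626/485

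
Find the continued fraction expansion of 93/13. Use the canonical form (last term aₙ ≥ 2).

93 = 7·13 + 2
13 = 6·2 + 1
2 = 2·1 + 0  (stop)
So 93/13 = [7; 6, 2].

[7; 6, 2]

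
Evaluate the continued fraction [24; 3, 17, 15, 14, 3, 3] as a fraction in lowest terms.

Fold from the inside: start with 3/1.
  3 + 1/3 = 10/3
  14 + 3/10 = 143/10
  15 + 10/143 = 2155/143
  17 + 143/2155 = 36778/2155
  3 + 2155/36778 = 112489/36778
  24 + 36778/112489 = 2736514/112489

2736514/112489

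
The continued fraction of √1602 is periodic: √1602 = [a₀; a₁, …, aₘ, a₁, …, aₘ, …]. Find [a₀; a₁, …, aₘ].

[40; 40, 80]

a₀ = ⌊√1602⌋ = 40.
With m₀=0, d₀=1 and mₖ₊₁ = dₖaₖ − mₖ, dₖ₊₁ = (n − mₖ₊₁²)/dₖ, aₖ₊₁ = ⌊(a₀+mₖ₊₁)/dₖ₊₁⌋:
  k=1: m=40, d=2, a=40
  k=2: m=40, d=1, a=80
d=1 and a=2a₀=80 at k=2, so the next step gives (m, d) = (40, 2) again — its k=1 value — and the period has length 2.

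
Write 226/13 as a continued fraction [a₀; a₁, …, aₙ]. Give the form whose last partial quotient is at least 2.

[17; 2, 1, 1, 2]

226 = 17*13 + 5
13 = 2*5 + 3
5 = 1*3 + 2
3 = 1*2 + 1
2 = 2*1 + 0  (stop)
So 226/13 = [17; 2, 1, 1, 2].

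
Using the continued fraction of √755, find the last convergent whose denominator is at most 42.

√755 = [27; 2, 10, 2, 54, …] (period length 4).
Convergents:
  p_0/q_0 = 27/1
  p_1/q_1 = 55/2
  p_2/q_2 = 577/21
  p_3/q_3 = 1209/44
q_2 = 21 ≤ 42 < 44 = q_3, so the answer is 577/21.

577/21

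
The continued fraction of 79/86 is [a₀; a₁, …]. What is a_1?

79 = 0·86 + 79   →  a_0 = 0
86 = 1·79 + 7   →  a_1 = 1

1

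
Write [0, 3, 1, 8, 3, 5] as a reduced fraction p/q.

Fold from the inside: start with 5/1.
  3 + 1/5 = 16/5
  8 + 5/16 = 133/16
  1 + 16/133 = 149/133
  3 + 133/149 = 580/149
  0 + 149/580 = 149/580

149/580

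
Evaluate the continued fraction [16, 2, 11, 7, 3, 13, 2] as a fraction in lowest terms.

233171/14150

Fold from the inside: start with 2/1.
  13 + 1/2 = 27/2
  3 + 2/27 = 83/27
  7 + 27/83 = 608/83
  11 + 83/608 = 6771/608
  2 + 608/6771 = 14150/6771
  16 + 6771/14150 = 233171/14150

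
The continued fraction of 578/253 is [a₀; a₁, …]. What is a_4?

578 = 2·253 + 72   →  a_0 = 2
253 = 3·72 + 37   →  a_1 = 3
72 = 1·37 + 35   →  a_2 = 1
37 = 1·35 + 2   →  a_3 = 1
35 = 17·2 + 1   →  a_4 = 17

17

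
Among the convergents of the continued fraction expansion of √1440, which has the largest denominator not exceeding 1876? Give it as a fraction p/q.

54758/1443

√1440 = [37; 1, 17, 1, 74, …] (period length 4).
Convergents:
  p_0/q_0 = 37/1
  p_1/q_1 = 38/1
  p_2/q_2 = 683/18
  p_3/q_3 = 721/19
  p_4/q_4 = 54037/1424
  p_5/q_5 = 54758/1443
  p_6/q_6 = 984923/25955
q_5 = 1443 ≤ 1876 < 25955 = q_6, so the answer is 54758/1443.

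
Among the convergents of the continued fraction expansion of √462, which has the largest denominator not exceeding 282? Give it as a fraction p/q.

3697/172

√462 = [21; 2, 42, …] (period length 2).
Convergents:
  p_0/q_0 = 21/1
  p_1/q_1 = 43/2
  p_2/q_2 = 1827/85
  p_3/q_3 = 3697/172
  p_4/q_4 = 157101/7309
q_3 = 172 ≤ 282 < 7309 = q_4, so the answer is 3697/172.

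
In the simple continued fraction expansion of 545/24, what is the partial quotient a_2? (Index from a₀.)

545 = 22·24 + 17   →  a_0 = 22
24 = 1·17 + 7   →  a_1 = 1
17 = 2·7 + 3   →  a_2 = 2

2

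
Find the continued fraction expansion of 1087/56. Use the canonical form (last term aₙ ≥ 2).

[19; 2, 2, 3, 3]

1087 = 19×56 + 23
56 = 2×23 + 10
23 = 2×10 + 3
10 = 3×3 + 1
3 = 3×1 + 0  (stop)
So 1087/56 = [19; 2, 2, 3, 3].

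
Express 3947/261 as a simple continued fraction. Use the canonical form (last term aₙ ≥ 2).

[15; 8, 6, 2, 2]

3947 = 15·261 + 32
261 = 8·32 + 5
32 = 6·5 + 2
5 = 2·2 + 1
2 = 2·1 + 0  (stop)
So 3947/261 = [15; 8, 6, 2, 2].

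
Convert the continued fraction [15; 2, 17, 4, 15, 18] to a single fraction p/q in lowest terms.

605685/39112

Using pₖ = aₖpₖ₋₁ + pₖ₋₂ and qₖ = aₖqₖ₋₁ + qₖ₋₂:
  k=0: a=15, p=15, q=1
  k=1: a=2, p=31, q=2
  k=2: a=17, p=542, q=35
  k=3: a=4, p=2199, q=142
  k=4: a=15, p=33527, q=2165
  k=5: a=18, p=605685, q=39112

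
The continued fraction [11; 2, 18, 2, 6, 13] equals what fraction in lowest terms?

74492/6485

Using pₖ = aₖpₖ₋₁ + pₖ₋₂ and qₖ = aₖqₖ₋₁ + qₖ₋₂:
  k=0: a=11, p=11, q=1
  k=1: a=2, p=23, q=2
  k=2: a=18, p=425, q=37
  k=3: a=2, p=873, q=76
  k=4: a=6, p=5663, q=493
  k=5: a=13, p=74492, q=6485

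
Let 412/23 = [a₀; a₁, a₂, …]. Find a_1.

412 = 17·23 + 21   →  a_0 = 17
23 = 1·21 + 2   →  a_1 = 1

1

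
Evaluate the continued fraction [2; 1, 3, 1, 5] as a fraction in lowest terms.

Fold from the inside: start with 5/1.
  1 + 1/5 = 6/5
  3 + 5/6 = 23/6
  1 + 6/23 = 29/23
  2 + 23/29 = 81/29

81/29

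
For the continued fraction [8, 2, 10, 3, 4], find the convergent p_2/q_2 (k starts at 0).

Using pₖ = aₖpₖ₋₁ + pₖ₋₂, qₖ = aₖqₖ₋₁ + qₖ₋₂ (with p₋₁=1, p₋₂=0, q₋₁=0, q₋₂=1):
  k=0: a=8, p=8, q=1
  k=1: a=2, p=17, q=2
  k=2: a=10, p=178, q=21

178/21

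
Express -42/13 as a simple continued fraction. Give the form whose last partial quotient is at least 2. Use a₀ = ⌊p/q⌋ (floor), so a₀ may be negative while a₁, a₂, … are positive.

-42 = -4*13 + 10
13 = 1*10 + 3
10 = 3*3 + 1
3 = 3*1 + 0  (stop)
So -42/13 = [-4; 1, 3, 3].

[-4; 1, 3, 3]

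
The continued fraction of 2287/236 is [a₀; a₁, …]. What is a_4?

2287 = 9·236 + 163   →  a_0 = 9
236 = 1·163 + 73   →  a_1 = 1
163 = 2·73 + 17   →  a_2 = 2
73 = 4·17 + 5   →  a_3 = 4
17 = 3·5 + 2   →  a_4 = 3

3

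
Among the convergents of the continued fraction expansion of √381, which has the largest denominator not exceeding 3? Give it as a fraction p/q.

√381 = [19; 1, 1, 12, 1, 1, 38, …] (period length 6).
Convergents:
  p_0/q_0 = 19/1
  p_1/q_1 = 20/1
  p_2/q_2 = 39/2
  p_3/q_3 = 488/25
q_2 = 2 ≤ 3 < 25 = q_3, so the answer is 39/2.

39/2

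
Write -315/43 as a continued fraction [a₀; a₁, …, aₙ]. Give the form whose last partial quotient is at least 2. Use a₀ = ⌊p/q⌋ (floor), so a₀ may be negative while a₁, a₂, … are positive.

-315 = -8*43 + 29
43 = 1*29 + 14
29 = 2*14 + 1
14 = 14*1 + 0  (stop)
So -315/43 = [-8; 1, 2, 14].

[-8; 1, 2, 14]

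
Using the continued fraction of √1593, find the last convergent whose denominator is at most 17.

439/11

√1593 = [39; 1, 10, 2, 2, 2, 10, 1, 78, …] (period length 8).
Convergents:
  p_0/q_0 = 39/1
  p_1/q_1 = 40/1
  p_2/q_2 = 439/11
  p_3/q_3 = 918/23
q_2 = 11 ≤ 17 < 23 = q_3, so the answer is 439/11.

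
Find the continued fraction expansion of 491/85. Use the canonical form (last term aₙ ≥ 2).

491 = 5·85 + 66
85 = 1·66 + 19
66 = 3·19 + 9
19 = 2·9 + 1
9 = 9·1 + 0  (stop)
So 491/85 = [5; 1, 3, 2, 9].

[5; 1, 3, 2, 9]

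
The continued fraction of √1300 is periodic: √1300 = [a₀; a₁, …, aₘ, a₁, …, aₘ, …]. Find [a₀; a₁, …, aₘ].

[36; 18, 72]

a₀ = ⌊√1300⌋ = 36.
With m₀=0, d₀=1 and mₖ₊₁ = dₖaₖ − mₖ, dₖ₊₁ = (n − mₖ₊₁²)/dₖ, aₖ₊₁ = ⌊(a₀+mₖ₊₁)/dₖ₊₁⌋:
  k=1: m=36, d=4, a=18
  k=2: m=36, d=1, a=72
d=1 and a=2a₀=72 at k=2, so the next step gives (m, d) = (36, 4) again — its k=1 value — and the period has length 2.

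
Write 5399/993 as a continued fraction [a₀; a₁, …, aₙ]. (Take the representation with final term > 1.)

[5; 2, 3, 2, 8, 2, 3]

5399 = 5×993 + 434
993 = 2×434 + 125
434 = 3×125 + 59
125 = 2×59 + 7
59 = 8×7 + 3
7 = 2×3 + 1
3 = 3×1 + 0  (stop)
So 5399/993 = [5; 2, 3, 2, 8, 2, 3].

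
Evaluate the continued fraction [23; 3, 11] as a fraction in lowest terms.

793/34

Using pₖ = aₖpₖ₋₁ + pₖ₋₂ and qₖ = aₖqₖ₋₁ + qₖ₋₂:
  k=0: a=23, p=23, q=1
  k=1: a=3, p=70, q=3
  k=2: a=11, p=793, q=34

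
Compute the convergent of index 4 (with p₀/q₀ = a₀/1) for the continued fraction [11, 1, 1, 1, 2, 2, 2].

Using pₖ = aₖpₖ₋₁ + pₖ₋₂, qₖ = aₖqₖ₋₁ + qₖ₋₂ (with p₋₁=1, p₋₂=0, q₋₁=0, q₋₂=1):
  k=0: a=11, p=11, q=1
  k=1: a=1, p=12, q=1
  k=2: a=1, p=23, q=2
  k=3: a=1, p=35, q=3
  k=4: a=2, p=93, q=8

93/8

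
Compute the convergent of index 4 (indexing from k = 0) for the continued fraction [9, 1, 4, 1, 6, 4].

Using pₖ = aₖpₖ₋₁ + pₖ₋₂, qₖ = aₖqₖ₋₁ + qₖ₋₂ (with p₋₁=1, p₋₂=0, q₋₁=0, q₋₂=1):
  k=0: a=9, p=9, q=1
  k=1: a=1, p=10, q=1
  k=2: a=4, p=49, q=5
  k=3: a=1, p=59, q=6
  k=4: a=6, p=403, q=41

403/41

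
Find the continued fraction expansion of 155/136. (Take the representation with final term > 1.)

[1; 7, 6, 3]

155 = 1·136 + 19
136 = 7·19 + 3
19 = 6·3 + 1
3 = 3·1 + 0  (stop)
So 155/136 = [1; 7, 6, 3].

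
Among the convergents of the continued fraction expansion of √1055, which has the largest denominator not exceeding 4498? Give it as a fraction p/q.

108908/3353

√1055 = [32; 2, 12, 2, 64, …] (period length 4).
Convergents:
  p_0/q_0 = 32/1
  p_1/q_1 = 65/2
  p_2/q_2 = 812/25
  p_3/q_3 = 1689/52
  p_4/q_4 = 108908/3353
  p_5/q_5 = 219505/6758
q_4 = 3353 ≤ 4498 < 6758 = q_5, so the answer is 108908/3353.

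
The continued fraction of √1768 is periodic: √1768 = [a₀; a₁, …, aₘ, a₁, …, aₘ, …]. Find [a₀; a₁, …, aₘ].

a₀ = ⌊√1768⌋ = 42.

[42; 21, 84]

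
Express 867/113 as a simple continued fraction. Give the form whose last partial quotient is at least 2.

867 = 7×113 + 76
113 = 1×76 + 37
76 = 2×37 + 2
37 = 18×2 + 1
2 = 2×1 + 0  (stop)
So 867/113 = [7; 1, 2, 18, 2].

[7; 1, 2, 18, 2]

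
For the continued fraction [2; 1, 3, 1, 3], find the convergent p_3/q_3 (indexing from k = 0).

14/5

Using pₖ = aₖpₖ₋₁ + pₖ₋₂, qₖ = aₖqₖ₋₁ + qₖ₋₂ (with p₋₁=1, p₋₂=0, q₋₁=0, q₋₂=1):
  k=0: a=2, p=2, q=1
  k=1: a=1, p=3, q=1
  k=2: a=3, p=11, q=4
  k=3: a=1, p=14, q=5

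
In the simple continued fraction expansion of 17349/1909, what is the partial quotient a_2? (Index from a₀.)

2

17349 = 9·1909 + 168   →  a_0 = 9
1909 = 11·168 + 61   →  a_1 = 11
168 = 2·61 + 46   →  a_2 = 2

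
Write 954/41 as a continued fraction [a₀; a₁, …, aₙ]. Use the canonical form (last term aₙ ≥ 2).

954 = 23*41 + 11
41 = 3*11 + 8
11 = 1*8 + 3
8 = 2*3 + 2
3 = 1*2 + 1
2 = 2*1 + 0  (stop)
So 954/41 = [23; 3, 1, 2, 1, 2].

[23; 3, 1, 2, 1, 2]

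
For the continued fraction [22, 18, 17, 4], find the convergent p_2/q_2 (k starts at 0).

6771/307

Using pₖ = aₖpₖ₋₁ + pₖ₋₂, qₖ = aₖqₖ₋₁ + qₖ₋₂ (with p₋₁=1, p₋₂=0, q₋₁=0, q₋₂=1):
  k=0: a=22, p=22, q=1
  k=1: a=18, p=397, q=18
  k=2: a=17, p=6771, q=307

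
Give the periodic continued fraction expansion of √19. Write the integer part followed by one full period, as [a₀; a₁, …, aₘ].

a₀ = ⌊√19⌋ = 4.
With m₀=0, d₀=1 and mₖ₊₁ = dₖaₖ − mₖ, dₖ₊₁ = (n − mₖ₊₁²)/dₖ, aₖ₊₁ = ⌊(a₀+mₖ₊₁)/dₖ₊₁⌋:
  k=1: m=4, d=3, a=2
  k=2: m=2, d=5, a=1
  k=3: m=3, d=2, a=3
  k=4: m=3, d=5, a=1
  k=5: m=2, d=3, a=2
  k=6: m=4, d=1, a=8
d=1 and a=2a₀=8 at k=6, so the next step gives (m, d) = (4, 3) again — its k=1 value — and the period has length 6.

[4; 2, 1, 3, 1, 2, 8]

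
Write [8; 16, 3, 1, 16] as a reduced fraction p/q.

Using pₖ = aₖpₖ₋₁ + pₖ₋₂ and qₖ = aₖqₖ₋₁ + qₖ₋₂:
  k=0: a=8, p=8, q=1
  k=1: a=16, p=129, q=16
  k=2: a=3, p=395, q=49
  k=3: a=1, p=524, q=65
  k=4: a=16, p=8779, q=1089

8779/1089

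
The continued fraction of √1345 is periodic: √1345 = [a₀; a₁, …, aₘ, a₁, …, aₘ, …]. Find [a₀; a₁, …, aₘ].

[36; 1, 2, 14, 2, 1, 72]

a₀ = ⌊√1345⌋ = 36.
With m₀=0, d₀=1 and mₖ₊₁ = dₖaₖ − mₖ, dₖ₊₁ = (n − mₖ₊₁²)/dₖ, aₖ₊₁ = ⌊(a₀+mₖ₊₁)/dₖ₊₁⌋:
  k=1: m=36, d=49, a=1
  k=2: m=13, d=24, a=2
  k=3: m=35, d=5, a=14
  k=4: m=35, d=24, a=2
  k=5: m=13, d=49, a=1
  k=6: m=36, d=1, a=72
d=1 and a=2a₀=72 at k=6, so the next step gives (m, d) = (36, 49) again — its k=1 value — and the period has length 6.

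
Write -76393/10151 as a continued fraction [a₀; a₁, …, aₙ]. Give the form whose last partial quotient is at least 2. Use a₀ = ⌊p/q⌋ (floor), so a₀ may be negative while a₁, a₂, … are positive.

-76393 = -8*10151 + 4815
10151 = 2*4815 + 521
4815 = 9*521 + 126
521 = 4*126 + 17
126 = 7*17 + 7
17 = 2*7 + 3
7 = 2*3 + 1
3 = 3*1 + 0  (stop)
So -76393/10151 = [-8; 2, 9, 4, 7, 2, 2, 3].

[-8; 2, 9, 4, 7, 2, 2, 3]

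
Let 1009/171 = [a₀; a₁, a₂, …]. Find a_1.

1

1009 = 5·171 + 154   →  a_0 = 5
171 = 1·154 + 17   →  a_1 = 1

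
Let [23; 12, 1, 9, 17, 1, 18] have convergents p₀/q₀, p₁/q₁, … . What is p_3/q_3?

2977/129

Using pₖ = aₖpₖ₋₁ + pₖ₋₂, qₖ = aₖqₖ₋₁ + qₖ₋₂ (with p₋₁=1, p₋₂=0, q₋₁=0, q₋₂=1):
  k=0: a=23, p=23, q=1
  k=1: a=12, p=277, q=12
  k=2: a=1, p=300, q=13
  k=3: a=9, p=2977, q=129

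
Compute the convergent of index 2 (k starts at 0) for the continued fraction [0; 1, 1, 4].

1/2

Using pₖ = aₖpₖ₋₁ + pₖ₋₂, qₖ = aₖqₖ₋₁ + qₖ₋₂ (with p₋₁=1, p₋₂=0, q₋₁=0, q₋₂=1):
  k=0: a=0, p=0, q=1
  k=1: a=1, p=1, q=1
  k=2: a=1, p=1, q=2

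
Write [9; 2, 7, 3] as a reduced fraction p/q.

445/47

Using pₖ = aₖpₖ₋₁ + pₖ₋₂ and qₖ = aₖqₖ₋₁ + qₖ₋₂:
  k=0: a=9, p=9, q=1
  k=1: a=2, p=19, q=2
  k=2: a=7, p=142, q=15
  k=3: a=3, p=445, q=47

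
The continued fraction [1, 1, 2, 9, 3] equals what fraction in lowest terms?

146/87

Fold from the inside: start with 3/1.
  9 + 1/3 = 28/3
  2 + 3/28 = 59/28
  1 + 28/59 = 87/59
  1 + 59/87 = 146/87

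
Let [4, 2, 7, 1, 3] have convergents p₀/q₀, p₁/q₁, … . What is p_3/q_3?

Using pₖ = aₖpₖ₋₁ + pₖ₋₂, qₖ = aₖqₖ₋₁ + qₖ₋₂ (with p₋₁=1, p₋₂=0, q₋₁=0, q₋₂=1):
  k=0: a=4, p=4, q=1
  k=1: a=2, p=9, q=2
  k=2: a=7, p=67, q=15
  k=3: a=1, p=76, q=17

76/17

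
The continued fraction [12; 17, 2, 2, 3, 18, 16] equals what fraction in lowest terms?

Using pₖ = aₖpₖ₋₁ + pₖ₋₂ and qₖ = aₖqₖ₋₁ + qₖ₋₂:
  k=0: a=12, p=12, q=1
  k=1: a=17, p=205, q=17
  k=2: a=2, p=422, q=35
  k=3: a=2, p=1049, q=87
  k=4: a=3, p=3569, q=296
  k=5: a=18, p=65291, q=5415
  k=6: a=16, p=1048225, q=86936

1048225/86936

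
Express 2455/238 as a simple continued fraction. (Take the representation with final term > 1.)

[10; 3, 5, 1, 3, 3]

2455 = 10×238 + 75
238 = 3×75 + 13
75 = 5×13 + 10
13 = 1×10 + 3
10 = 3×3 + 1
3 = 3×1 + 0  (stop)
So 2455/238 = [10; 3, 5, 1, 3, 3].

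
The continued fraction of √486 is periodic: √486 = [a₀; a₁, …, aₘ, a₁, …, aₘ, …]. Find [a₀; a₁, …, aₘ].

a₀ = ⌊√486⌋ = 22.
With m₀=0, d₀=1 and mₖ₊₁ = dₖaₖ − mₖ, dₖ₊₁ = (n − mₖ₊₁²)/dₖ, aₖ₊₁ = ⌊(a₀+mₖ₊₁)/dₖ₊₁⌋:
  k=1: m=22, d=2, a=22
  k=2: m=22, d=1, a=44
d=1 and a=2a₀=44 at k=2, so the next step gives (m, d) = (22, 2) again — its k=1 value — and the period has length 2.

[22; 22, 44]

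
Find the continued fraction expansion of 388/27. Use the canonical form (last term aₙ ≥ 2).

[14; 2, 1, 2, 3]

388 = 14×27 + 10
27 = 2×10 + 7
10 = 1×7 + 3
7 = 2×3 + 1
3 = 3×1 + 0  (stop)
So 388/27 = [14; 2, 1, 2, 3].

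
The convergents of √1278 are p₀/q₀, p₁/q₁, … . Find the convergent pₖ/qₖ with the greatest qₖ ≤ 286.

10117/283

√1278 = [35; 1, 2, 1, 70, …] (period length 4).
Convergents:
  p_0/q_0 = 35/1
  p_1/q_1 = 36/1
  p_2/q_2 = 107/3
  p_3/q_3 = 143/4
  p_4/q_4 = 10117/283
  p_5/q_5 = 10260/287
q_4 = 283 ≤ 286 < 287 = q_5, so the answer is 10117/283.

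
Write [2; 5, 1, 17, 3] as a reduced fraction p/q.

709/327

Fold from the inside: start with 3/1.
  17 + 1/3 = 52/3
  1 + 3/52 = 55/52
  5 + 52/55 = 327/55
  2 + 55/327 = 709/327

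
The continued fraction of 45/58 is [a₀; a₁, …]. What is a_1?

1

45 = 0·58 + 45   →  a_0 = 0
58 = 1·45 + 13   →  a_1 = 1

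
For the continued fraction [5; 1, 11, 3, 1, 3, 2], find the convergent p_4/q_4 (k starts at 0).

Using pₖ = aₖpₖ₋₁ + pₖ₋₂, qₖ = aₖqₖ₋₁ + qₖ₋₂ (with p₋₁=1, p₋₂=0, q₋₁=0, q₋₂=1):
  k=0: a=5, p=5, q=1
  k=1: a=1, p=6, q=1
  k=2: a=11, p=71, q=12
  k=3: a=3, p=219, q=37
  k=4: a=1, p=290, q=49

290/49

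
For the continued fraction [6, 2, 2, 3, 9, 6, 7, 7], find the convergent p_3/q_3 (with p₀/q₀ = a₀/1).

109/17

Using pₖ = aₖpₖ₋₁ + pₖ₋₂, qₖ = aₖqₖ₋₁ + qₖ₋₂ (with p₋₁=1, p₋₂=0, q₋₁=0, q₋₂=1):
  k=0: a=6, p=6, q=1
  k=1: a=2, p=13, q=2
  k=2: a=2, p=32, q=5
  k=3: a=3, p=109, q=17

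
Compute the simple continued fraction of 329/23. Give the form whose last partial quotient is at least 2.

329 = 14×23 + 7
23 = 3×7 + 2
7 = 3×2 + 1
2 = 2×1 + 0  (stop)
So 329/23 = [14; 3, 3, 2].

[14; 3, 3, 2]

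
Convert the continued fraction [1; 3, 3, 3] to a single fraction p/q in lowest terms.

Using pₖ = aₖpₖ₋₁ + pₖ₋₂ and qₖ = aₖqₖ₋₁ + qₖ₋₂:
  k=0: a=1, p=1, q=1
  k=1: a=3, p=4, q=3
  k=2: a=3, p=13, q=10
  k=3: a=3, p=43, q=33

43/33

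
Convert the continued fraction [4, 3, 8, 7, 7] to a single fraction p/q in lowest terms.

5491/1271

Fold from the inside: start with 7/1.
  7 + 1/7 = 50/7
  8 + 7/50 = 407/50
  3 + 50/407 = 1271/407
  4 + 407/1271 = 5491/1271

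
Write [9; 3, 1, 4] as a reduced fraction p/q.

176/19

Using pₖ = aₖpₖ₋₁ + pₖ₋₂ and qₖ = aₖqₖ₋₁ + qₖ₋₂:
  k=0: a=9, p=9, q=1
  k=1: a=3, p=28, q=3
  k=2: a=1, p=37, q=4
  k=3: a=4, p=176, q=19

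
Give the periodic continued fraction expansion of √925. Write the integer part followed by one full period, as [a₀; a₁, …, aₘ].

a₀ = ⌊√925⌋ = 30.
With m₀=0, d₀=1 and mₖ₊₁ = dₖaₖ − mₖ, dₖ₊₁ = (n − mₖ₊₁²)/dₖ, aₖ₊₁ = ⌊(a₀+mₖ₊₁)/dₖ₊₁⌋:
  k=1: m=30, d=25, a=2
  k=2: m=20, d=21, a=2
  k=3: m=22, d=21, a=2
  k=4: m=20, d=25, a=2
  k=5: m=30, d=1, a=60
d=1 and a=2a₀=60 at k=5, so the next step gives (m, d) = (30, 25) again — its k=1 value — and the period has length 5.

[30; 2, 2, 2, 2, 60]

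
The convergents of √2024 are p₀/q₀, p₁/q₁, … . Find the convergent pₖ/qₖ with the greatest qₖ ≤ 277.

4049/90

√2024 = [44; 1, 88, …] (period length 2).
Convergents:
  p_0/q_0 = 44/1
  p_1/q_1 = 45/1
  p_2/q_2 = 4004/89
  p_3/q_3 = 4049/90
  p_4/q_4 = 360316/8009
q_3 = 90 ≤ 277 < 8009 = q_4, so the answer is 4049/90.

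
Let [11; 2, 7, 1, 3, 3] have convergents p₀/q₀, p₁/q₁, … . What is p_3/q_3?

Using pₖ = aₖpₖ₋₁ + pₖ₋₂, qₖ = aₖqₖ₋₁ + qₖ₋₂ (with p₋₁=1, p₋₂=0, q₋₁=0, q₋₂=1):
  k=0: a=11, p=11, q=1
  k=1: a=2, p=23, q=2
  k=2: a=7, p=172, q=15
  k=3: a=1, p=195, q=17

195/17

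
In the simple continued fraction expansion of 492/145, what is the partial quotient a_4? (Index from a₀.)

5

492 = 3·145 + 57   →  a_0 = 3
145 = 2·57 + 31   →  a_1 = 2
57 = 1·31 + 26   →  a_2 = 1
31 = 1·26 + 5   →  a_3 = 1
26 = 5·5 + 1   →  a_4 = 5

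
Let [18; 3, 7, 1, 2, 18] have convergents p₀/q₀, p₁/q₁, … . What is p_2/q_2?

Using pₖ = aₖpₖ₋₁ + pₖ₋₂, qₖ = aₖqₖ₋₁ + qₖ₋₂ (with p₋₁=1, p₋₂=0, q₋₁=0, q₋₂=1):
  k=0: a=18, p=18, q=1
  k=1: a=3, p=55, q=3
  k=2: a=7, p=403, q=22

403/22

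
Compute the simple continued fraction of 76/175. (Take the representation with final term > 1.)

[0; 2, 3, 3, 3, 2]

76 = 0×175 + 76
175 = 2×76 + 23
76 = 3×23 + 7
23 = 3×7 + 2
7 = 3×2 + 1
2 = 2×1 + 0  (stop)
So 76/175 = [0; 2, 3, 3, 3, 2].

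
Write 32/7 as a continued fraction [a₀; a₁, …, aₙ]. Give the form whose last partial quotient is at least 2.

[4; 1, 1, 3]

32 = 4×7 + 4
7 = 1×4 + 3
4 = 1×3 + 1
3 = 3×1 + 0  (stop)
So 32/7 = [4; 1, 1, 3].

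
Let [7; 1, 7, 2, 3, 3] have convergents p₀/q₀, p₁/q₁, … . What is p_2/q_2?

63/8

Using pₖ = aₖpₖ₋₁ + pₖ₋₂, qₖ = aₖqₖ₋₁ + qₖ₋₂ (with p₋₁=1, p₋₂=0, q₋₁=0, q₋₂=1):
  k=0: a=7, p=7, q=1
  k=1: a=1, p=8, q=1
  k=2: a=7, p=63, q=8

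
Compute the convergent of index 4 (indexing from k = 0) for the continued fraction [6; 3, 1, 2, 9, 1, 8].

Using pₖ = aₖpₖ₋₁ + pₖ₋₂, qₖ = aₖqₖ₋₁ + qₖ₋₂ (with p₋₁=1, p₋₂=0, q₋₁=0, q₋₂=1):
  k=0: a=6, p=6, q=1
  k=1: a=3, p=19, q=3
  k=2: a=1, p=25, q=4
  k=3: a=2, p=69, q=11
  k=4: a=9, p=646, q=103

646/103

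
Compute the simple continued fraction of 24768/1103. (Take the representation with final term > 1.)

[22; 2, 5, 14, 7]

24768 = 22×1103 + 502
1103 = 2×502 + 99
502 = 5×99 + 7
99 = 14×7 + 1
7 = 7×1 + 0  (stop)
So 24768/1103 = [22; 2, 5, 14, 7].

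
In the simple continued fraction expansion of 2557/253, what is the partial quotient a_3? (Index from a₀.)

1

2557 = 10·253 + 27   →  a_0 = 10
253 = 9·27 + 10   →  a_1 = 9
27 = 2·10 + 7   →  a_2 = 2
10 = 1·7 + 3   →  a_3 = 1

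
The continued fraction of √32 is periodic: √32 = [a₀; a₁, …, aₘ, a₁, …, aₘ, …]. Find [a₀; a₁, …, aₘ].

[5; 1, 1, 1, 10]

a₀ = ⌊√32⌋ = 5.
With m₀=0, d₀=1 and mₖ₊₁ = dₖaₖ − mₖ, dₖ₊₁ = (n − mₖ₊₁²)/dₖ, aₖ₊₁ = ⌊(a₀+mₖ₊₁)/dₖ₊₁⌋:
  k=1: m=5, d=7, a=1
  k=2: m=2, d=4, a=1
  k=3: m=2, d=7, a=1
  k=4: m=5, d=1, a=10
d=1 and a=2a₀=10 at k=4, so the next step gives (m, d) = (5, 7) again — its k=1 value — and the period has length 4.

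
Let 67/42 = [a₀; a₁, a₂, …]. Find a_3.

67 = 1·42 + 25   →  a_0 = 1
42 = 1·25 + 17   →  a_1 = 1
25 = 1·17 + 8   →  a_2 = 1
17 = 2·8 + 1   →  a_3 = 2

2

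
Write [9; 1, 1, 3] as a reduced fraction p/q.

67/7

Fold from the inside: start with 3/1.
  1 + 1/3 = 4/3
  1 + 3/4 = 7/4
  9 + 4/7 = 67/7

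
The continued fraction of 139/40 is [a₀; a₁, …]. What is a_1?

139 = 3·40 + 19   →  a_0 = 3
40 = 2·19 + 2   →  a_1 = 2

2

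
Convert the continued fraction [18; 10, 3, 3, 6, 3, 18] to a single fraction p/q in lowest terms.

679527/37549

Fold from the inside: start with 18/1.
  3 + 1/18 = 55/18
  6 + 18/55 = 348/55
  3 + 55/348 = 1099/348
  3 + 348/1099 = 3645/1099
  10 + 1099/3645 = 37549/3645
  18 + 3645/37549 = 679527/37549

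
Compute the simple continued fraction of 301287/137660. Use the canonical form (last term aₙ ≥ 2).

301287 = 2·137660 + 25967
137660 = 5·25967 + 7825
25967 = 3·7825 + 2492
7825 = 3·2492 + 349
2492 = 7·349 + 49
349 = 7·49 + 6
49 = 8·6 + 1
6 = 6·1 + 0  (stop)
So 301287/137660 = [2; 5, 3, 3, 7, 7, 8, 6].

[2; 5, 3, 3, 7, 7, 8, 6]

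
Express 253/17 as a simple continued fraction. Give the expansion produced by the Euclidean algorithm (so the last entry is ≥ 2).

253 = 14·17 + 15
17 = 1·15 + 2
15 = 7·2 + 1
2 = 2·1 + 0  (stop)
So 253/17 = [14; 1, 7, 2].

[14; 1, 7, 2]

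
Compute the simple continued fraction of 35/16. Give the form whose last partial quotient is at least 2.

[2; 5, 3]

35 = 2·16 + 3
16 = 5·3 + 1
3 = 3·1 + 0  (stop)
So 35/16 = [2; 5, 3].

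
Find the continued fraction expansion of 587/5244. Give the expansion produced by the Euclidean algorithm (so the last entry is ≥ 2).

[0; 8, 1, 14, 19, 2]

587 = 0×5244 + 587
5244 = 8×587 + 548
587 = 1×548 + 39
548 = 14×39 + 2
39 = 19×2 + 1
2 = 2×1 + 0  (stop)
So 587/5244 = [0; 8, 1, 14, 19, 2].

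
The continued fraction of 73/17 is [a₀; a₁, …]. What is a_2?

73 = 4·17 + 5   →  a_0 = 4
17 = 3·5 + 2   →  a_1 = 3
5 = 2·2 + 1   →  a_2 = 2

2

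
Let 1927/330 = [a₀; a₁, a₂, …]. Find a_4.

2

1927 = 5·330 + 277   →  a_0 = 5
330 = 1·277 + 53   →  a_1 = 1
277 = 5·53 + 12   →  a_2 = 5
53 = 4·12 + 5   →  a_3 = 4
12 = 2·5 + 2   →  a_4 = 2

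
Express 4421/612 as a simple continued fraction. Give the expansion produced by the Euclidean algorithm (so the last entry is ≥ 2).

[7; 4, 2, 7, 9]

4421 = 7*612 + 137
612 = 4*137 + 64
137 = 2*64 + 9
64 = 7*9 + 1
9 = 9*1 + 0  (stop)
So 4421/612 = [7; 4, 2, 7, 9].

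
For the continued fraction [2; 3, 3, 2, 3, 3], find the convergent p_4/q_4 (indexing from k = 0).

182/79

Using pₖ = aₖpₖ₋₁ + pₖ₋₂, qₖ = aₖqₖ₋₁ + qₖ₋₂ (with p₋₁=1, p₋₂=0, q₋₁=0, q₋₂=1):
  k=0: a=2, p=2, q=1
  k=1: a=3, p=7, q=3
  k=2: a=3, p=23, q=10
  k=3: a=2, p=53, q=23
  k=4: a=3, p=182, q=79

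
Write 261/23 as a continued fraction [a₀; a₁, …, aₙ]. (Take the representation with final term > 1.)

261 = 11·23 + 8
23 = 2·8 + 7
8 = 1·7 + 1
7 = 7·1 + 0  (stop)
So 261/23 = [11; 2, 1, 7].

[11; 2, 1, 7]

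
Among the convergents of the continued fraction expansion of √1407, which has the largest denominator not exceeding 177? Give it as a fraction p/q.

√1407 = [37; 1, 1, 24, 1, 1, 74, …] (period length 6).
Convergents:
  p_0/q_0 = 37/1
  p_1/q_1 = 38/1
  p_2/q_2 = 75/2
  p_3/q_3 = 1838/49
  p_4/q_4 = 1913/51
  p_5/q_5 = 3751/100
  p_6/q_6 = 279487/7451
q_5 = 100 ≤ 177 < 7451 = q_6, so the answer is 3751/100.

3751/100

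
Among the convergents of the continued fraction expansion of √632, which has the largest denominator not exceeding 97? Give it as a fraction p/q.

1081/43

√632 = [25; 7, 6, 7, 50, …] (period length 4).
Convergents:
  p_0/q_0 = 25/1
  p_1/q_1 = 176/7
  p_2/q_2 = 1081/43
  p_3/q_3 = 7743/308
q_2 = 43 ≤ 97 < 308 = q_3, so the answer is 1081/43.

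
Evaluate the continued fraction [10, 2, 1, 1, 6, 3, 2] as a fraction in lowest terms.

2505/241

Using pₖ = aₖpₖ₋₁ + pₖ₋₂ and qₖ = aₖqₖ₋₁ + qₖ₋₂:
  k=0: a=10, p=10, q=1
  k=1: a=2, p=21, q=2
  k=2: a=1, p=31, q=3
  k=3: a=1, p=52, q=5
  k=4: a=6, p=343, q=33
  k=5: a=3, p=1081, q=104
  k=6: a=2, p=2505, q=241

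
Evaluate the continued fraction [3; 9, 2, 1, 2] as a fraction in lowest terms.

233/75

Using pₖ = aₖpₖ₋₁ + pₖ₋₂ and qₖ = aₖqₖ₋₁ + qₖ₋₂:
  k=0: a=3, p=3, q=1
  k=1: a=9, p=28, q=9
  k=2: a=2, p=59, q=19
  k=3: a=1, p=87, q=28
  k=4: a=2, p=233, q=75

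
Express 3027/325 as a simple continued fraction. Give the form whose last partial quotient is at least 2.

3027 = 9·325 + 102
325 = 3·102 + 19
102 = 5·19 + 7
19 = 2·7 + 5
7 = 1·5 + 2
5 = 2·2 + 1
2 = 2·1 + 0  (stop)
So 3027/325 = [9; 3, 5, 2, 1, 2, 2].

[9; 3, 5, 2, 1, 2, 2]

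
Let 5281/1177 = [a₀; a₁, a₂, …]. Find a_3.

2

5281 = 4·1177 + 573   →  a_0 = 4
1177 = 2·573 + 31   →  a_1 = 2
573 = 18·31 + 15   →  a_2 = 18
31 = 2·15 + 1   →  a_3 = 2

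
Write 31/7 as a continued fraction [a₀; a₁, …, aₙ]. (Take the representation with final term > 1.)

[4; 2, 3]

31 = 4×7 + 3
7 = 2×3 + 1
3 = 3×1 + 0  (stop)
So 31/7 = [4; 2, 3].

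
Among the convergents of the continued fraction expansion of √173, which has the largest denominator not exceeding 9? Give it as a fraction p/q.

√173 = [13; 6, 1, 1, 6, 26, …] (period length 5).
Convergents:
  p_0/q_0 = 13/1
  p_1/q_1 = 79/6
  p_2/q_2 = 92/7
  p_3/q_3 = 171/13
q_2 = 7 ≤ 9 < 13 = q_3, so the answer is 92/7.

92/7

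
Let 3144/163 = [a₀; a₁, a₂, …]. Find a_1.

3144 = 19·163 + 47   →  a_0 = 19
163 = 3·47 + 22   →  a_1 = 3

3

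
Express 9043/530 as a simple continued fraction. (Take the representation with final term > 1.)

[17; 16, 16, 2]

9043 = 17·530 + 33
530 = 16·33 + 2
33 = 16·2 + 1
2 = 2·1 + 0  (stop)
So 9043/530 = [17; 16, 16, 2].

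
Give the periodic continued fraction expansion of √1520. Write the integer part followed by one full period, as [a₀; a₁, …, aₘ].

a₀ = ⌊√1520⌋ = 38.
With m₀=0, d₀=1 and mₖ₊₁ = dₖaₖ − mₖ, dₖ₊₁ = (n − mₖ₊₁²)/dₖ, aₖ₊₁ = ⌊(a₀+mₖ₊₁)/dₖ₊₁⌋:
  k=1: m=38, d=76, a=1
  k=2: m=38, d=1, a=76
d=1 and a=2a₀=76 at k=2, so the next step gives (m, d) = (38, 76) again — its k=1 value — and the period has length 2.

[38; 1, 76]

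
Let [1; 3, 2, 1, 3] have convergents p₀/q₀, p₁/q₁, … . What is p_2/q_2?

Using pₖ = aₖpₖ₋₁ + pₖ₋₂, qₖ = aₖqₖ₋₁ + qₖ₋₂ (with p₋₁=1, p₋₂=0, q₋₁=0, q₋₂=1):
  k=0: a=1, p=1, q=1
  k=1: a=3, p=4, q=3
  k=2: a=2, p=9, q=7

9/7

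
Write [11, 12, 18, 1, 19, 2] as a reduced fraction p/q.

Using pₖ = aₖpₖ₋₁ + pₖ₋₂ and qₖ = aₖqₖ₋₁ + qₖ₋₂:
  k=0: a=11, p=11, q=1
  k=1: a=12, p=133, q=12
  k=2: a=18, p=2405, q=217
  k=3: a=1, p=2538, q=229
  k=4: a=19, p=50627, q=4568
  k=5: a=2, p=103792, q=9365

103792/9365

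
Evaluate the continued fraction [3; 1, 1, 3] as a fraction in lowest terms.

25/7

Fold from the inside: start with 3/1.
  1 + 1/3 = 4/3
  1 + 3/4 = 7/4
  3 + 4/7 = 25/7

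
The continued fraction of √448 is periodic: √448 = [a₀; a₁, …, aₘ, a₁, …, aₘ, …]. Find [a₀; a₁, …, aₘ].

a₀ = ⌊√448⌋ = 21.
With m₀=0, d₀=1 and mₖ₊₁ = dₖaₖ − mₖ, dₖ₊₁ = (n − mₖ₊₁²)/dₖ, aₖ₊₁ = ⌊(a₀+mₖ₊₁)/dₖ₊₁⌋:
  k=1: m=21, d=7, a=6
  k=2: m=21, d=1, a=42
d=1 and a=2a₀=42 at k=2, so the next step gives (m, d) = (21, 7) again — its k=1 value — and the period has length 2.

[21; 6, 42]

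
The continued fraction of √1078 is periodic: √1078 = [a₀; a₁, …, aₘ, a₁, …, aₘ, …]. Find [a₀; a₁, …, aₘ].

a₀ = ⌊√1078⌋ = 32.
With m₀=0, d₀=1 and mₖ₊₁ = dₖaₖ − mₖ, dₖ₊₁ = (n − mₖ₊₁²)/dₖ, aₖ₊₁ = ⌊(a₀+mₖ₊₁)/dₖ₊₁⌋:
  k=1: m=32, d=54, a=1
  k=2: m=22, d=11, a=4
  k=3: m=22, d=54, a=1
  k=4: m=32, d=1, a=64
d=1 and a=2a₀=64 at k=4, so the next step gives (m, d) = (32, 54) again — its k=1 value — and the period has length 4.

[32; 1, 4, 1, 64]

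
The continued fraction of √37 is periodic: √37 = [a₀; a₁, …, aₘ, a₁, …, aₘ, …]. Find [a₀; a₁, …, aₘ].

[6; 12]

a₀ = ⌊√37⌋ = 6.
With m₀=0, d₀=1 and mₖ₊₁ = dₖaₖ − mₖ, dₖ₊₁ = (n − mₖ₊₁²)/dₖ, aₖ₊₁ = ⌊(a₀+mₖ₊₁)/dₖ₊₁⌋:
  k=1: m=6, d=1, a=12
d=1 and a=2a₀=12 at k=1, so the next step gives (m, d) = (6, 1) again — its k=1 value — and the period has length 1.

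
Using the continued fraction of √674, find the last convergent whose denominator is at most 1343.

34399/1325

√674 = [25; 1, 24, 1, 50, …] (period length 4).
Convergents:
  p_0/q_0 = 25/1
  p_1/q_1 = 26/1
  p_2/q_2 = 649/25
  p_3/q_3 = 675/26
  p_4/q_4 = 34399/1325
  p_5/q_5 = 35074/1351
q_4 = 1325 ≤ 1343 < 1351 = q_5, so the answer is 34399/1325.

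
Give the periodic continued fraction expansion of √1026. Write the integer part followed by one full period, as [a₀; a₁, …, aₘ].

[32; 32, 64]

a₀ = ⌊√1026⌋ = 32.
With m₀=0, d₀=1 and mₖ₊₁ = dₖaₖ − mₖ, dₖ₊₁ = (n − mₖ₊₁²)/dₖ, aₖ₊₁ = ⌊(a₀+mₖ₊₁)/dₖ₊₁⌋:
  k=1: m=32, d=2, a=32
  k=2: m=32, d=1, a=64
d=1 and a=2a₀=64 at k=2, so the next step gives (m, d) = (32, 2) again — its k=1 value — and the period has length 2.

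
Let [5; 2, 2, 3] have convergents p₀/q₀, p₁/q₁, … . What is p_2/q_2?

Using pₖ = aₖpₖ₋₁ + pₖ₋₂, qₖ = aₖqₖ₋₁ + qₖ₋₂ (with p₋₁=1, p₋₂=0, q₋₁=0, q₋₂=1):
  k=0: a=5, p=5, q=1
  k=1: a=2, p=11, q=2
  k=2: a=2, p=27, q=5

27/5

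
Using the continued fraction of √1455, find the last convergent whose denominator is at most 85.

√1455 = [38; 6, 1, 11, 1, 6, 76, …] (period length 6).
Convergents:
  p_0/q_0 = 38/1
  p_1/q_1 = 229/6
  p_2/q_2 = 267/7
  p_3/q_3 = 3166/83
  p_4/q_4 = 3433/90
q_3 = 83 ≤ 85 < 90 = q_4, so the answer is 3166/83.

3166/83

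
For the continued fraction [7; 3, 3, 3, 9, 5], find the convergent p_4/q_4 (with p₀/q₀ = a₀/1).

2242/307

Using pₖ = aₖpₖ₋₁ + pₖ₋₂, qₖ = aₖqₖ₋₁ + qₖ₋₂ (with p₋₁=1, p₋₂=0, q₋₁=0, q₋₂=1):
  k=0: a=7, p=7, q=1
  k=1: a=3, p=22, q=3
  k=2: a=3, p=73, q=10
  k=3: a=3, p=241, q=33
  k=4: a=9, p=2242, q=307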